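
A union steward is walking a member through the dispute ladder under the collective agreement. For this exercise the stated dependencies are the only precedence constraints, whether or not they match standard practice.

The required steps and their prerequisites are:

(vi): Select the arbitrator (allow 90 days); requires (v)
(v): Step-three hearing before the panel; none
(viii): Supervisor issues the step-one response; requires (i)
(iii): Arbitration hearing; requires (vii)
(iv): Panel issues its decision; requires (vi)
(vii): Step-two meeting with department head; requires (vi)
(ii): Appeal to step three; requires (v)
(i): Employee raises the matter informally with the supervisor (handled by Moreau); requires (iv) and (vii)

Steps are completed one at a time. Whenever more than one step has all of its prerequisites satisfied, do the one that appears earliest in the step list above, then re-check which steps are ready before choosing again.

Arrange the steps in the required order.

(v), (vi), (iv), (vii), (iii), (ii), (i), (viii)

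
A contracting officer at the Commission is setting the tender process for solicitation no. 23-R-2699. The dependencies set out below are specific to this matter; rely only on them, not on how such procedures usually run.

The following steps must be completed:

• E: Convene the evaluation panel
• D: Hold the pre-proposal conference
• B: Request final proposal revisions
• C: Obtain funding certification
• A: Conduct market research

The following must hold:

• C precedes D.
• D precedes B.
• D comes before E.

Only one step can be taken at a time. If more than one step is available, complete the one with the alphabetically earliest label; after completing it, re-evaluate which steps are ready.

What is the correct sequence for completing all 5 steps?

A, C, D, B, E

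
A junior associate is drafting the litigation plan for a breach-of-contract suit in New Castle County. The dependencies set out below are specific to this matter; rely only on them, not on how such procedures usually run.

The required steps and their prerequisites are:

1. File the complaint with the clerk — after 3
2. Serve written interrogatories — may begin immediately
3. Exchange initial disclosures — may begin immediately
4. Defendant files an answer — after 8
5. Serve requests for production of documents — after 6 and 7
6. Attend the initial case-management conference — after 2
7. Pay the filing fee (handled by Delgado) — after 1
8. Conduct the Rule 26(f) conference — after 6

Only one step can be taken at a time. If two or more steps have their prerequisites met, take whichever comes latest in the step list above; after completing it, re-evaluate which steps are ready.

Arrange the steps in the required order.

3 and 2 have no prerequisites; 3 is listed later, so 3 is first.
1 now also ready, so the ready set is {2, 1}; 2 is listed later → 2.
Now 6 and 1 have their prerequisites met. 6 is listed later, so 6 next.
Now 8 and 1 have their prerequisites met. 8 is listed later, so 8 next.
Now 4 and 1 have their prerequisites met. 4 is listed later, so 4 next.
Next only 1 has its prerequisites met → 1.
7 is the only step now ready → 7.
5 needed 7 and 6, now all done → 5.

3 2 6 8 4 1 7 5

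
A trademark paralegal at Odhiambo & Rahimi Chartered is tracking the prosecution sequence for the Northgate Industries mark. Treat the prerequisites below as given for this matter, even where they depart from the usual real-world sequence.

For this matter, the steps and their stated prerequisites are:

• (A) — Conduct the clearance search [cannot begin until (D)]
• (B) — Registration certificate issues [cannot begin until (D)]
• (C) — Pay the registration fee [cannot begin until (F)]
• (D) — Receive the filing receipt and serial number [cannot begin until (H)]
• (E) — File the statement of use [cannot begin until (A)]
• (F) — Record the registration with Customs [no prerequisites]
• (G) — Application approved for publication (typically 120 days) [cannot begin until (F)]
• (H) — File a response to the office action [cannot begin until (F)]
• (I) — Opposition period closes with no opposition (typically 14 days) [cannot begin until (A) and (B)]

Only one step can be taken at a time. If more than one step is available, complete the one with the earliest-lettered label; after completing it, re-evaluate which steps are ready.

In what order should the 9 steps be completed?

(F), (C), (G), (H), (D), (A), (B), (E), (I)

(F) is the only step with nothing outstanding, so it goes first.
(C), (G) and (H) are all available; (C) has the earlier label → (C).
(G) and (H) are both available; (G) has the earlier label → (G).
That leaves (H) as the only ready step → (H).
That leaves (D) as the only ready step → (D).
Ready: (A) and (B). (A) has the earlier label → (A).
Now (B) and (E) have their prerequisites met. (B) has the earlier label, so (B) next.
Ready: (E) and (I). (E) has the earlier label → (E).
Next only (I) has its prerequisites met → (I).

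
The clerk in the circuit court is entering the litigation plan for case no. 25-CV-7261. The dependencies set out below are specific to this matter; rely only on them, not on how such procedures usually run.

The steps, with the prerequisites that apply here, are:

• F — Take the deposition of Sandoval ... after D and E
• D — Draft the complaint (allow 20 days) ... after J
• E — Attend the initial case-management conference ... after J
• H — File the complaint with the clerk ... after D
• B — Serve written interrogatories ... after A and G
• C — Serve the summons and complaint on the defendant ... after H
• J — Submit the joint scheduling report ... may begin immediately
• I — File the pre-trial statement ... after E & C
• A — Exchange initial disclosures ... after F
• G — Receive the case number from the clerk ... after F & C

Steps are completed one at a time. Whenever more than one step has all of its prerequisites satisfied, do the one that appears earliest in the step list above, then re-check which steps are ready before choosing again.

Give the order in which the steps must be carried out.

J → D → E → F → H → C → I → A → G → B

Only J has no prerequisites, so it is first.
Ready: D and E. D is listed earlier → D.
Ready: E and H. E is listed earlier → E.
F now also ready, so the ready set is {F, H}; F is listed earlier → F.
A now also ready, so the ready set is {H, A}; H is listed earlier → H.
Ready: C and A. C is listed earlier → C.
I, A and G are all available; I is listed earlier → I.
A and G are both available; A is listed earlier → A.
G needed F and C, now all done → G.
B is the only step now ready → B.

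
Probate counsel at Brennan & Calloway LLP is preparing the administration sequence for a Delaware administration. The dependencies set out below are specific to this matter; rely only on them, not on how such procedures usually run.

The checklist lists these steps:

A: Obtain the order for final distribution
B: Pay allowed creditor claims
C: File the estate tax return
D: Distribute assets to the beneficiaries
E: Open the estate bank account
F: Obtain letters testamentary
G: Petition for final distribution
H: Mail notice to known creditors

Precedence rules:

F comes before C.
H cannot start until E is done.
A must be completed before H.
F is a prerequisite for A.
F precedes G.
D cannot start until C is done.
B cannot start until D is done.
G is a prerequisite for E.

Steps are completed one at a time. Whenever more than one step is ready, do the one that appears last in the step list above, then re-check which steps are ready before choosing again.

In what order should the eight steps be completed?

F, G, E, C, D, B, A, H

Only F has no prerequisites, so it is first.
Ready: G, C and A. G is listed later → G.
E now also ready, so the ready set is {E, C, A}; E is listed later → E.
Ready: C and A. C is listed later → C.
Now D and A have their prerequisites met. D is listed later, so D next.
Ready: B and A. B is listed later → B.
Next only A has its prerequisites met → A.
Next only H has its prerequisites met → H.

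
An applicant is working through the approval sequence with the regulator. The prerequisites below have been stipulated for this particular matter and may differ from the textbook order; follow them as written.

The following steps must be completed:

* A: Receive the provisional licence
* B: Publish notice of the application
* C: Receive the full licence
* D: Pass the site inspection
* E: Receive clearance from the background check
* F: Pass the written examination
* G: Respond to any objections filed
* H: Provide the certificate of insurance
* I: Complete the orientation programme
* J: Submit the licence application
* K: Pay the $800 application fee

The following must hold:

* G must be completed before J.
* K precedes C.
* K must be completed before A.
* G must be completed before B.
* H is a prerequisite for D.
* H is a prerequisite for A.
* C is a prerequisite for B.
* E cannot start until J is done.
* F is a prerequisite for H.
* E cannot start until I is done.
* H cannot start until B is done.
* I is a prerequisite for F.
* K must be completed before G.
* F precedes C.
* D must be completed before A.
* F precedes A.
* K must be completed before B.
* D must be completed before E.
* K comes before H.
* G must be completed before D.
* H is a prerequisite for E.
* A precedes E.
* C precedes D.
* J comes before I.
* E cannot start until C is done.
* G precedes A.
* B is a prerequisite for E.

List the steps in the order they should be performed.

K has no prerequisites → K first.
G needed K, now all done → G.
Next only J has its prerequisites met → J.
I needed J, now all done → I.
F needed I, now all done → F.
Next only C has its prerequisites met → C.
B needed C, G and K, now all done → B.
That leaves H as the only ready step → H.
D needed C, G and H, now all done → D.
A needed D, F, G, H and K, now all done → A.
E needed A, B, C, D, H, I and J, now all done → E.

K, G, J, I, F, C, B, H, D, A, E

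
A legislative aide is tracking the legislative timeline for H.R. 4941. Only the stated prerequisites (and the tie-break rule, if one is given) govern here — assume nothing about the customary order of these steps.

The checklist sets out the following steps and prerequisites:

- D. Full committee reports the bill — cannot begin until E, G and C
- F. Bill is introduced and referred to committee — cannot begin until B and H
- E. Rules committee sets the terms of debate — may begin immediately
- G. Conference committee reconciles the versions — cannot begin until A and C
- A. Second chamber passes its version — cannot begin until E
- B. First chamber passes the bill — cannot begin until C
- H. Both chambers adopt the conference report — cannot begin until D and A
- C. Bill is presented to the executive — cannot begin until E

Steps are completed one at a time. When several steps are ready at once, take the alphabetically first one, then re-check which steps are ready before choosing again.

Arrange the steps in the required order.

E has no prerequisites → E first.
Ready: A and C. A has the earlier label → A.
Next only C has its prerequisites met → C.
Now B and G have their prerequisites met. B has the earlier label, so B next.
That leaves G as the only ready step → G.
Next only D has its prerequisites met → D.
That leaves H as the only ready step → H.
F needed B and H, now all done → F.

E A C B G D H F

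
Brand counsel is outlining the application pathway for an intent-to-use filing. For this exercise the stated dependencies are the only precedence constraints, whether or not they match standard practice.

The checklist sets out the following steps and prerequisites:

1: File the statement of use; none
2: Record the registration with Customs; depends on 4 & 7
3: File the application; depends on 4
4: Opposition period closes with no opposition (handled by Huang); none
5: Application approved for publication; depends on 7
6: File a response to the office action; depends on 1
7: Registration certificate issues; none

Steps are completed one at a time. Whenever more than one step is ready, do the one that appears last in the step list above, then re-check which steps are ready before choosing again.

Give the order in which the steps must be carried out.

7, 5, 4, 3, 2, 1, 6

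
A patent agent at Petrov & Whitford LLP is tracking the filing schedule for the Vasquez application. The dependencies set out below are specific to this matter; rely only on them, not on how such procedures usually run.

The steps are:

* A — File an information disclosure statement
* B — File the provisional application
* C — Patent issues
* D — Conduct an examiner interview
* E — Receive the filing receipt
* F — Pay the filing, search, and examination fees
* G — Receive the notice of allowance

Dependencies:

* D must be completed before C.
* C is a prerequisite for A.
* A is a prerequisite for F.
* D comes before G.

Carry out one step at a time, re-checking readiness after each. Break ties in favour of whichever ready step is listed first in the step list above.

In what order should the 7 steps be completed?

B, D, C, A, E, F, G

Nothing is required for B, D and E. B is listed earlier → B first.
Now D and E have their prerequisites met. D is listed earlier, so D next.
C and G now also ready, so the ready set is {C, E, G}; C is listed earlier → C.
A now also ready, so the ready set is {A, E, G}; A is listed earlier → A.
F now also ready, so the ready set is {E, F, G}; E is listed earlier → E.
Now F and G have their prerequisites met. F is listed earlier, so F next.
G needed D, now all done → G.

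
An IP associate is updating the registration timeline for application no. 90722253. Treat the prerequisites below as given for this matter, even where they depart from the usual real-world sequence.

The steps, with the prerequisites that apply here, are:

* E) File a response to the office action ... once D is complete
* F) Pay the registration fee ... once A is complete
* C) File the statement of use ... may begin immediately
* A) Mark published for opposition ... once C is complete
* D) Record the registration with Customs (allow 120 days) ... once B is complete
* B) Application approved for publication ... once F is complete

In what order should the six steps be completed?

Only C has no prerequisites, so it is first.
A is the only step now ready → A.
F is the only step now ready → F.
B needed F, now all done → B.
D is the only step now ready → D.
E needed D, now all done → E.

C → A → F → B → D → E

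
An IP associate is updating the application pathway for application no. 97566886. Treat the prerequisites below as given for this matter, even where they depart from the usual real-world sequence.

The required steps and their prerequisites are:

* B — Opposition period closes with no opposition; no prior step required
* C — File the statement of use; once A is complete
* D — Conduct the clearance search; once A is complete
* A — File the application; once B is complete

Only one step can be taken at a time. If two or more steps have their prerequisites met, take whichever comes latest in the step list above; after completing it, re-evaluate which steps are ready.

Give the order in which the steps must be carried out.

B has no prerequisites → B first.
That leaves A as the only ready step → A.
Ready: D and C. D is listed later → D.
C needed A, now all done → C.

B → A → D → C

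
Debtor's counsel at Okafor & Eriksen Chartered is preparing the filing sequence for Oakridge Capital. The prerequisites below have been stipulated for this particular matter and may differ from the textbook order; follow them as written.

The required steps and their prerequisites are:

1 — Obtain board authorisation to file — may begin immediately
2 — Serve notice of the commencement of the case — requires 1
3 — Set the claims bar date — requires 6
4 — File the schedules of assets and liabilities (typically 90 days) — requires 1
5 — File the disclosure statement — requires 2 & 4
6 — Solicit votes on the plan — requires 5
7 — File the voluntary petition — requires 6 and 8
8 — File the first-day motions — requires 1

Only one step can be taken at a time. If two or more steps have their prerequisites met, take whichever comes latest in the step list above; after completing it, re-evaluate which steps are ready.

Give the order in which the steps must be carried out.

1, 8, 4, 2, 5, 6, 7, 3

1 has no prerequisites → 1 first.
Now 8, 4 and 2 have their prerequisites met. 8 is listed later, so 8 next.
Ready: 4 and 2. 4 is listed later → 4.
That leaves 2 as the only ready step → 2.
5 needed 4 and 2, now all done → 5.
That leaves 6 as the only ready step → 6.
7 and 3 are both available; 7 is listed later → 7.
3 needed 6, now all done → 3.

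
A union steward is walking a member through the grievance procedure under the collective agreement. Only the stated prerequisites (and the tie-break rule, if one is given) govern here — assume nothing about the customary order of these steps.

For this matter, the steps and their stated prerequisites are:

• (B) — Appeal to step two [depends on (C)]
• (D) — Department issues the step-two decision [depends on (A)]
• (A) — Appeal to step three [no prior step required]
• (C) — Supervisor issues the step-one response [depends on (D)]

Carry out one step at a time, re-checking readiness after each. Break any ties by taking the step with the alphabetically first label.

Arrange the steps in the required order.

(A), (D), (C), (B)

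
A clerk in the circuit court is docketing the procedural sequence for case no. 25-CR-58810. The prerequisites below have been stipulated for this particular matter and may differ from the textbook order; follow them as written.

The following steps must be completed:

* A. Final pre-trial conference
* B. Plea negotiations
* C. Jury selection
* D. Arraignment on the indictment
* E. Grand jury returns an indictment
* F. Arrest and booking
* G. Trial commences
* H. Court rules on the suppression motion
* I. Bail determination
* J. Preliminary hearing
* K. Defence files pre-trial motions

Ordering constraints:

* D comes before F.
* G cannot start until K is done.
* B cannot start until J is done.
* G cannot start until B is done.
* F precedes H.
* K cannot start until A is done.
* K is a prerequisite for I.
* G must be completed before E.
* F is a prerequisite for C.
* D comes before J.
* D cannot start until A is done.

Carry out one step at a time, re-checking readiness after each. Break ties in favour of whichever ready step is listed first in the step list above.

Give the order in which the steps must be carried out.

A is the only step with nothing outstanding, so it goes first.
D and K are both available; D is listed earlier → D.
F, J and K are all available; F is listed earlier → F.
C and H now also ready, so the ready set is {C, H, J, K}; C is listed earlier → C.
Now H, J and K have their prerequisites met. H is listed earlier, so H next.
Ready: J and K. J is listed earlier → J.
B now also ready, so the ready set is {B, K}; B is listed earlier → B.
K needed A, now all done → K.
G and I are both available; G is listed earlier → G.
E now also ready, so the ready set is {E, I}; E is listed earlier → E.
I is the only step now ready → I.

A, D, F, C, H, J, B, K, G, E, I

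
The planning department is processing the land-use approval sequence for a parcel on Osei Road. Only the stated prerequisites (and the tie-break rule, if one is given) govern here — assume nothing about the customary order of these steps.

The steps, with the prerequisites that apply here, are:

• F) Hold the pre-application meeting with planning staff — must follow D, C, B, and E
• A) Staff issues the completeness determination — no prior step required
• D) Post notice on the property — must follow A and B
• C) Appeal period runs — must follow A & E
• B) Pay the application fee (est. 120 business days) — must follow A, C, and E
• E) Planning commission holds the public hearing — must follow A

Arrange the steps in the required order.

A has no prerequisites → A first.
That leaves E as the only ready step → E.
That leaves C as the only ready step → C.
B needed A, C and E, now all done → B.
D is the only step now ready → D.
That leaves F as the only ready step → F.

A E C B D F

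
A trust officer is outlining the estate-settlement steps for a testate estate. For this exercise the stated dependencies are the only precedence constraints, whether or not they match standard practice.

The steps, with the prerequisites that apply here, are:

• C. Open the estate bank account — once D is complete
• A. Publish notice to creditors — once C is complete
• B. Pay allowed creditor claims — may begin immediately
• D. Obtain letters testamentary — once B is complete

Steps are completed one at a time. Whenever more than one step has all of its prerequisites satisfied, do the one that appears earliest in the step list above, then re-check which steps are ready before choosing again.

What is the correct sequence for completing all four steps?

Only B has no prerequisites, so it is first.
Next only D has its prerequisites met → D.
Next only C has its prerequisites met → C.
A is the only step now ready → A.

B D C A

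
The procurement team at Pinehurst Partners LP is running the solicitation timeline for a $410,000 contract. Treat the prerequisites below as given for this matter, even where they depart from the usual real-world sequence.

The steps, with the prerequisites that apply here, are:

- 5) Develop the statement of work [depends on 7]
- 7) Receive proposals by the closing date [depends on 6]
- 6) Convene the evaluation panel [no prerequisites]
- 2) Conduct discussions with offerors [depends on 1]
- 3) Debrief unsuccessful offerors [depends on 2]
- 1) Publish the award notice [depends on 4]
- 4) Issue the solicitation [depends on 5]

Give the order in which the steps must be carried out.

6, 7, 5, 4, 1, 2, 3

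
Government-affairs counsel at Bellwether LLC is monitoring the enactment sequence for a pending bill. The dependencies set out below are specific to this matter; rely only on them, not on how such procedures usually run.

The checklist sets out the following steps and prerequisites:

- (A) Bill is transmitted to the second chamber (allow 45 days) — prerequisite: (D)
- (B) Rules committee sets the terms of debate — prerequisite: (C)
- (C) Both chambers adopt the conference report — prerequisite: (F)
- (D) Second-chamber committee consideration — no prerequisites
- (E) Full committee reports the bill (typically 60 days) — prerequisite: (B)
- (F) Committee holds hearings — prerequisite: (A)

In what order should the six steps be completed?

(D) (A) (F) (C) (B) (E)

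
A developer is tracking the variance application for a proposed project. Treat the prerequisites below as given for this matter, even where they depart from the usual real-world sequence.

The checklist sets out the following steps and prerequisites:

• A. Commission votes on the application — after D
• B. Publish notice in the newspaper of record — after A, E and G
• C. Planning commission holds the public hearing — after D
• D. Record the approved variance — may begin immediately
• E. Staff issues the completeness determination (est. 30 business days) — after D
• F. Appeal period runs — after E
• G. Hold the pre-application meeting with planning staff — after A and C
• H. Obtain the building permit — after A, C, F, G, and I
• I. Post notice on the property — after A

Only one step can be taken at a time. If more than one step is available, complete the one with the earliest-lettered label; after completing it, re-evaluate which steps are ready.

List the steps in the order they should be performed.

D, A, C, E, F, G, B, I, H

Only D has no prerequisites, so it is first.
A, C and E are all available; A has the earlier label → A.
I now also ready, so the ready set is {C, E, I}; C has the earlier label → C.
G now also ready, so the ready set is {E, G, I}; E has the earlier label → E.
F now also ready, so the ready set is {F, G, I}; F has the earlier label → F.
Ready: G and I. G has the earlier label → G.
Now B and I have their prerequisites met. B has the earlier label, so B next.
I needed A, now all done → I.
Next only H has its prerequisites met → H.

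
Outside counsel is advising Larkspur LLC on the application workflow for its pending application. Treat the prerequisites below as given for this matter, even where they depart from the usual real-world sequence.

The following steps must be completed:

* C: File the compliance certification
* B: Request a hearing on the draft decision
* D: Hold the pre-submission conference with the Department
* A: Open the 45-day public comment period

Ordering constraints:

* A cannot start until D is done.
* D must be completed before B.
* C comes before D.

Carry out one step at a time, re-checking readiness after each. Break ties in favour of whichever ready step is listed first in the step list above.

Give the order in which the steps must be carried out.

C → D → B → A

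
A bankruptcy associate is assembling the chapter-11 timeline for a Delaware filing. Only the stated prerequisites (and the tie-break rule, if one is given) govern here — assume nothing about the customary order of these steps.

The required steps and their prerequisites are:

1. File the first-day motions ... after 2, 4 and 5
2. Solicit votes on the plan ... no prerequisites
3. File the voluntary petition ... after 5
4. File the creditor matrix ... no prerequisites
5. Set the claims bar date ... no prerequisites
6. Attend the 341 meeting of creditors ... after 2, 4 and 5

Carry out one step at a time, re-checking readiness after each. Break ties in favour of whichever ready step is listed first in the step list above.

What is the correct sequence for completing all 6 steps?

2, 4 and 5 have no prerequisites; 2 is listed earlier, so 2 is first.
Ready: 4 and 5. 4 is listed earlier → 4.
Next only 5 has its prerequisites met → 5.
Ready: 1, 3 and 6. 1 is listed earlier → 1.
Now 3 and 6 have their prerequisites met. 3 is listed earlier, so 3 next.
6 needed 2, 4 and 5, now all done → 6.

2, 4, 5, 1, 3, 6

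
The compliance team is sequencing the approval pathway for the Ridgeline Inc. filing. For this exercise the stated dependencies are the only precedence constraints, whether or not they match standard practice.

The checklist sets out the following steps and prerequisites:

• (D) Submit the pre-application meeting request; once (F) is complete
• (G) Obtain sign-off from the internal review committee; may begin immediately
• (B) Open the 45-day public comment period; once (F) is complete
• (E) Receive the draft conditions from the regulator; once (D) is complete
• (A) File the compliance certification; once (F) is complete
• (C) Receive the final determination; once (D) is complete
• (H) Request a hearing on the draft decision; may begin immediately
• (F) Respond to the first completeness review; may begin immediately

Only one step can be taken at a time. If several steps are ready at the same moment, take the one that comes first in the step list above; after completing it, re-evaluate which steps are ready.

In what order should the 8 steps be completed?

(G) → (H) → (F) → (D) → (B) → (E) → (A) → (C)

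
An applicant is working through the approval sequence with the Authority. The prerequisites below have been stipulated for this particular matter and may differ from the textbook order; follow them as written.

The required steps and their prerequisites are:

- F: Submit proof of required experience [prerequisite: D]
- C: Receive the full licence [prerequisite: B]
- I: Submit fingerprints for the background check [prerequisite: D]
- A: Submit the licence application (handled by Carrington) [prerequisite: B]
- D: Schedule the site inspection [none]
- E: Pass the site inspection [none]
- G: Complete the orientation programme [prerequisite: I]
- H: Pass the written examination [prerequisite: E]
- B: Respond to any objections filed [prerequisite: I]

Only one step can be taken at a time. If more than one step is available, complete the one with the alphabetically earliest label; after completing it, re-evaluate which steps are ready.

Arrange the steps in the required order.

D → E → F → H → I → B → A → C → G

D and E have no prerequisites; D has the earlier label, so D is first.
F and I now also ready, so the ready set is {E, F, I}; E has the earlier label → E.
H now also ready, so the ready set is {F, H, I}; F has the earlier label → F.
Ready: H and I. H has the earlier label → H.
I is the only step now ready → I.
Now B and G have their prerequisites met. B has the earlier label, so B next.
A and C now also ready, so the ready set is {A, C, G}; A has the earlier label → A.
C and G are both available; C has the earlier label → C.
Next only G has its prerequisites met → G.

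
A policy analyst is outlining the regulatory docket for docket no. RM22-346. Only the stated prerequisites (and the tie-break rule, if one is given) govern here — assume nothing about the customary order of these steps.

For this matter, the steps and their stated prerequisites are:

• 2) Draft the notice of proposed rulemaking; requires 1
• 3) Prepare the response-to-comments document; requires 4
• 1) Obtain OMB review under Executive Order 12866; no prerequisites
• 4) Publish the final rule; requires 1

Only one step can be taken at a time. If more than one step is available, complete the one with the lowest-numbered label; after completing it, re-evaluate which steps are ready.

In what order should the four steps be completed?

1 is the only step with nothing outstanding, so it goes first.
Now 2 and 4 have their prerequisites met. 2 has the earlier label, so 2 next.
That leaves 4 as the only ready step → 4.
That leaves 3 as the only ready step → 3.

1 2 4 3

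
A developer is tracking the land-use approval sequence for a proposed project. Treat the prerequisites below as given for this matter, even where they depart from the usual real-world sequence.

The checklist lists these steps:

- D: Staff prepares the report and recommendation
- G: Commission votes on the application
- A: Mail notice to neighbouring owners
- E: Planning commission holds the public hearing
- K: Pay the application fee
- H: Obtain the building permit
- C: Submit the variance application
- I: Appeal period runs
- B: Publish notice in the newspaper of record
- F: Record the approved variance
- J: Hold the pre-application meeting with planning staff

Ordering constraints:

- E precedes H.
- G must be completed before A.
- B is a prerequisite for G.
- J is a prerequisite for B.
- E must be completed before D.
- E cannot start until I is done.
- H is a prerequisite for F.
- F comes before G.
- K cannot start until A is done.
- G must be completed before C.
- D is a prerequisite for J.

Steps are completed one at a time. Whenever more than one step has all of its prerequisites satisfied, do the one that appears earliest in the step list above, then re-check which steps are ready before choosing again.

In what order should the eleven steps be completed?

I has no prerequisites → I first.
That leaves E as the only ready step → E.
Ready: D and H. D is listed earlier → D.
J now also ready, so the ready set is {H, J}; H is listed earlier → H.
F now also ready, so the ready set is {F, J}; F is listed earlier → F.
J needed D, now all done → J.
B needed J, now all done → B.
G is the only step now ready → G.
A and C are both available; A is listed earlier → A.
Now K and C have their prerequisites met. K is listed earlier, so K next.
C needed G, now all done → C.

I, E, D, H, F, J, B, G, A, K, C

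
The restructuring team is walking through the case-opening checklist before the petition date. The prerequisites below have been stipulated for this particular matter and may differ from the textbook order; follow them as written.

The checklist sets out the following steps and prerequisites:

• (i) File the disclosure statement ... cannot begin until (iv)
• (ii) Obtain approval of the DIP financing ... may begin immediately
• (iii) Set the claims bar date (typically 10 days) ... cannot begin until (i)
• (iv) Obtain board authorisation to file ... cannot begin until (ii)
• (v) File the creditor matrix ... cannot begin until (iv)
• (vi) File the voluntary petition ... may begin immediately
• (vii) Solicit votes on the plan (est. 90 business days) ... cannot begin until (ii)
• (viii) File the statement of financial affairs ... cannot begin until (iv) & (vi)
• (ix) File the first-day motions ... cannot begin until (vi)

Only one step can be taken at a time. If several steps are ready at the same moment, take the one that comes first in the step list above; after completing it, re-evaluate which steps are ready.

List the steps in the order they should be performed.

(ii) and (vi) have no prerequisites; (ii) is listed earlier, so (ii) is first.
(iv) and (vii) now also ready, so the ready set is {(iv), (vi), (vii)}; (iv) is listed earlier → (iv).
Ready: (i), (v), (vi) and (vii). (i) is listed earlier → (i).
Ready: (iii), (v), (vi) and (vii). (iii) is listed earlier → (iii).
Now (v), (vi) and (vii) have their prerequisites met. (v) is listed earlier, so (v) next.
(vi) and (vii) are both available; (vi) is listed earlier → (vi).
Ready: (vii), (viii) and (ix). (vii) is listed earlier → (vii).
Now (viii) and (ix) have their prerequisites met. (viii) is listed earlier, so (viii) next.
That leaves (ix) as the only ready step → (ix).

(ii) (iv) (i) (iii) (v) (vi) (vii) (viii) (ix)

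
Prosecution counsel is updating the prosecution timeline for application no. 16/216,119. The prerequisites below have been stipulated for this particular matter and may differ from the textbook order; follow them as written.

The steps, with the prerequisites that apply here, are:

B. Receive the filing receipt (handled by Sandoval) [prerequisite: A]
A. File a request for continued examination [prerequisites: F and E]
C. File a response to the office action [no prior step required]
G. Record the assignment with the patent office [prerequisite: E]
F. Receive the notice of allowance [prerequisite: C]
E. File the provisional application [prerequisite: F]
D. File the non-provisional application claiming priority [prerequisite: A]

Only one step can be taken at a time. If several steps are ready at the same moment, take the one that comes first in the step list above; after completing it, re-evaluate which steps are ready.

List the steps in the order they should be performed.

C F E A B G D

C has no prerequisites → C first.
F is the only step now ready → F.
E needed F, now all done → E.
A and G are both available; A is listed earlier → A.
B and D now also ready, so the ready set is {B, G, D}; B is listed earlier → B.
Now G and D have their prerequisites met. G is listed earlier, so G next.
Next only D has its prerequisites met → D.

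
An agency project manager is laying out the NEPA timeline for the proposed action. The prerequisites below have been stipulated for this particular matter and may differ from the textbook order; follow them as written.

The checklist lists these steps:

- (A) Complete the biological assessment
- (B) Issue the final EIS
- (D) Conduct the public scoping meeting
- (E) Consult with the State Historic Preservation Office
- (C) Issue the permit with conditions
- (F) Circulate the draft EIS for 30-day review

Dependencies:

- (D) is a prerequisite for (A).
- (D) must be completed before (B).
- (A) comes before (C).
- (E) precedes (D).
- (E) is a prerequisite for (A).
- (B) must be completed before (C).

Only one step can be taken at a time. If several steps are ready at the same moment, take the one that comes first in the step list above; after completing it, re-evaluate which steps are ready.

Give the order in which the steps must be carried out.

(E), (D), (A), (B), (C), (F)

Nothing is required for (E) and (F). (E) is listed earlier → (E) first.
Now (D) and (F) have their prerequisites met. (D) is listed earlier, so (D) next.
Ready: (A), (B) and (F). (A) is listed earlier → (A).
Ready: (B) and (F). (B) is listed earlier → (B).
(C) and (F) are both available; (C) is listed earlier → (C).
(F) is the only step now ready → (F).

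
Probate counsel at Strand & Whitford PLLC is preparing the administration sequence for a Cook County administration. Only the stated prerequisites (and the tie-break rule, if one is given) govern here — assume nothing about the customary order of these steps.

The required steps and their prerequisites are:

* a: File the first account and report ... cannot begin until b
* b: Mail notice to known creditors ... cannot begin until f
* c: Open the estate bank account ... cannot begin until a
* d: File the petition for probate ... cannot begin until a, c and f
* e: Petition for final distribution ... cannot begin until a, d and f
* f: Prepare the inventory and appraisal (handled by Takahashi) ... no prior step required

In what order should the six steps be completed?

f has no prerequisites → f first.
That leaves b as the only ready step → b.
a needed b, now all done → a.
Next only c has its prerequisites met → c.
d needed a, c and f, now all done → d.
e needed a, d and f, now all done → e.

f b a c d e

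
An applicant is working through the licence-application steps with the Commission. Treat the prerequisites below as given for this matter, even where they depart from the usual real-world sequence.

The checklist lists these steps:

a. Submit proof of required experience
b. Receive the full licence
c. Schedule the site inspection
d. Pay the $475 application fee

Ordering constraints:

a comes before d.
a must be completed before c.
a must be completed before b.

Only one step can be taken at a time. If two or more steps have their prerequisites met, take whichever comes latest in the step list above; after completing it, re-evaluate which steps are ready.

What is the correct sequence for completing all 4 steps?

Only a has no prerequisites, so it is first.
Ready: d, c and b. d is listed later → d.
Ready: c and b. c is listed later → c.
b needed a, now all done → b.

a d c b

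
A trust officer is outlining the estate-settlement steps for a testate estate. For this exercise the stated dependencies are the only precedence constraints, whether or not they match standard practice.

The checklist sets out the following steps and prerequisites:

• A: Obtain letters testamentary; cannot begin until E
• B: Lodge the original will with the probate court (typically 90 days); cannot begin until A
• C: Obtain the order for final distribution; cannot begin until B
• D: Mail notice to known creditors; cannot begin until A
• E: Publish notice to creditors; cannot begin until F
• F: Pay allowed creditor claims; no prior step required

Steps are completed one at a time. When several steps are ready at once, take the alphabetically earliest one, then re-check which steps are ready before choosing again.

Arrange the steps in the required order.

F E A B C D

Only F has no prerequisites, so it is first.
E needed F, now all done → E.
That leaves A as the only ready step → A.
B and D are both available; B has the earlier label → B.
Ready: C and D. C has the earlier label → C.
That leaves D as the only ready step → D.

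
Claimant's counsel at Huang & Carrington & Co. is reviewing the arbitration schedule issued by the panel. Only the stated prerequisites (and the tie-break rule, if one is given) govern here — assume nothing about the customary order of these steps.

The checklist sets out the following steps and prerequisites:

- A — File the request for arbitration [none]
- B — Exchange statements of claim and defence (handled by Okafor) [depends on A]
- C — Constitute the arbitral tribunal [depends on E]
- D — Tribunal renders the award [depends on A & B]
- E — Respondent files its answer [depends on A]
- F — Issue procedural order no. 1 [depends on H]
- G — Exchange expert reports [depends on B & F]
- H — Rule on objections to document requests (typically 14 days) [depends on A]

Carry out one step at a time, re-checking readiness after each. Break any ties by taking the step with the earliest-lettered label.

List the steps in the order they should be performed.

A has no prerequisites → A first.
Now B, E and H have their prerequisites met. B has the earlier label, so B next.
D now also ready, so the ready set is {D, E, H}; D has the earlier label → D.
E and H are both available; E has the earlier label → E.
Now C and H have their prerequisites met. C has the earlier label, so C next.
H needed A, now all done → H.
Next only F has its prerequisites met → F.
Next only G has its prerequisites met → G.

A, B, D, E, C, H, F, G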